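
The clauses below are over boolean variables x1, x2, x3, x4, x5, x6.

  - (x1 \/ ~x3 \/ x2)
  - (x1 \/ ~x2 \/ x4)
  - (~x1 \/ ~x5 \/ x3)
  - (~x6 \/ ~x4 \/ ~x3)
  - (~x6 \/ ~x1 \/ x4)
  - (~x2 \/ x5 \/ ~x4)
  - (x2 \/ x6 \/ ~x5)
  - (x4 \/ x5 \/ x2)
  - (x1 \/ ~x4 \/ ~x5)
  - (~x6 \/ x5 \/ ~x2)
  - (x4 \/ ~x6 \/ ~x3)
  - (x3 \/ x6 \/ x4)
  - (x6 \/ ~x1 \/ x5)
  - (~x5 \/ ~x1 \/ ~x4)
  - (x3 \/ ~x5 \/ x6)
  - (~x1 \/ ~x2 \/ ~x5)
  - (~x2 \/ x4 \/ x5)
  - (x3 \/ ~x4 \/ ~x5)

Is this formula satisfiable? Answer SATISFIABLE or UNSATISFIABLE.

SATISFIABLE

Branch on x1: take x1 = True.
For the remaining variables, x2 = False, x3 = False, x4 = True, x5 = False, x6 = True works.
Every clause has at least one true literal under this assignment.
So x1=T, x2=F, x3=F, x4=T, x5=F, x6=T is a satisfying assignment.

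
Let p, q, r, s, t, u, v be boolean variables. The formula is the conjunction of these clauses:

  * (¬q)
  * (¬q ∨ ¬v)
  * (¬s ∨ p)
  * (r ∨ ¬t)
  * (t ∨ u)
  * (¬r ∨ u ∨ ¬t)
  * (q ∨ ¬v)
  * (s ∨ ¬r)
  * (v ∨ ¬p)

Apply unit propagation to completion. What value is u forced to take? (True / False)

(¬q) is a unit clause: q = False.
(q ∨ ¬v) with q = False leaves only ¬v, so v = False.
(v ∨ ¬p) with v = False leaves only ¬p, so p = False.
(p ∨ ¬s) with p = False leaves only ¬s, so s = False.
From (¬r ∨ s) and s = False: r = False.
(¬t ∨ r): since r = False, the clause reduces to (¬t). t = False.
From (t ∨ u) and t = False: u = True.

True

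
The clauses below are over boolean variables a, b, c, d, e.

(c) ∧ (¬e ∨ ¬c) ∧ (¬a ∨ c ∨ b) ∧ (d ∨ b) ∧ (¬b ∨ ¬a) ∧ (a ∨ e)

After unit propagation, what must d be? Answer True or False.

(c) stands alone — c = True.
From (¬c ∨ ¬e) and c = True: e = False.
(e ∨ a): since e = False, the clause reduces to (a). a = True.
From (¬b ∨ ¬a) and a = True: b = False.
(b ∨ d): since b = False, the clause reduces to (d). d = True.

True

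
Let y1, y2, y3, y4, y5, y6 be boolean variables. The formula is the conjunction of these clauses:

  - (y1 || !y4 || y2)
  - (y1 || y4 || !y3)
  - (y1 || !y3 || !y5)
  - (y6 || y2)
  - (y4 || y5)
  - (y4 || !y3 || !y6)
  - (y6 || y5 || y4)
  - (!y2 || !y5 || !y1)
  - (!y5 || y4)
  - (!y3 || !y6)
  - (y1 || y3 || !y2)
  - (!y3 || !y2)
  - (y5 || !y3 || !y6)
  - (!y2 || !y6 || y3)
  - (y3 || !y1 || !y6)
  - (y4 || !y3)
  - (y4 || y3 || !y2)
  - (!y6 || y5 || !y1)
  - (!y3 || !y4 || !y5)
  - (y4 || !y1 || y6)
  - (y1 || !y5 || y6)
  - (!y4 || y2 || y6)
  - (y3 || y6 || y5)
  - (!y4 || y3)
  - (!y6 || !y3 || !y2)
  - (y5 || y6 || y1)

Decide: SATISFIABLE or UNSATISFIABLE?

UNSATISFIABLE

y3 = True:
  propagation gives y6=False, y2=True; an empty clause results — contradiction.
y3 = False:
  propagation gives y4=False, y5=True; an empty clause results — contradiction.
Every branch closes, so no satisfying assignment exists.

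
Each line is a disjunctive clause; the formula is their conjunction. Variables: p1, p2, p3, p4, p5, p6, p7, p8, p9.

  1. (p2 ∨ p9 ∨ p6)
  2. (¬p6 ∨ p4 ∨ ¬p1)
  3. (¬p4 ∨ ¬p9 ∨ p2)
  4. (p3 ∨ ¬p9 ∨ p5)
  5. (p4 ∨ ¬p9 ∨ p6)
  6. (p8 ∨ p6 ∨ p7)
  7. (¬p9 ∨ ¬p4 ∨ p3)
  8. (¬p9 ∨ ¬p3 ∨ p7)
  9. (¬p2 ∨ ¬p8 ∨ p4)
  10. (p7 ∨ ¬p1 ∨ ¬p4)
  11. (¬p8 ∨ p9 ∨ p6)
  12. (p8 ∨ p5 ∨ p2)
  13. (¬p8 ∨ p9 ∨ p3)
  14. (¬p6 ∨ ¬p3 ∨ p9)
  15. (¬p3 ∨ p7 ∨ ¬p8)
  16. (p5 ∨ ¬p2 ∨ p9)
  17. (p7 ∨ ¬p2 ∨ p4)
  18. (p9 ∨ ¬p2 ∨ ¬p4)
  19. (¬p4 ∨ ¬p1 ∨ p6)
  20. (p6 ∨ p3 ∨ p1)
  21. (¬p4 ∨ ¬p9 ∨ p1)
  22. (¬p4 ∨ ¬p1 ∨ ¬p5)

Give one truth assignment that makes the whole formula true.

p1 = 1, p2 = 1, p3 = 1, p4 = 0, p5 = 1, p6 = 0, p7 = 1, p8 = 0, p9 = 0

p7 occurs only positively in the remaining clauses — set p7 = True.
Set p1 = True and propagate.
Try p2 = True.
Try p3 = True.
The remaining clauses are satisfied by p4 = False, p5 = True, p6 = False, p8 = False, p9 = False.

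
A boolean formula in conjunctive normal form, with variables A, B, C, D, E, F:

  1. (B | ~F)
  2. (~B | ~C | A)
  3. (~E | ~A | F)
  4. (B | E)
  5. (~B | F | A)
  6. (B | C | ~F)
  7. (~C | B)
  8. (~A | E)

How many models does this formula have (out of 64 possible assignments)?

10

Split on B, then A.
  B=1, A=1: remaining (C,D,E,F) ∈ {(0,0,1,1); (0,1,1,1); (1,0,1,1); (1,1,1,1)} — 4.
  B=1, A=0: remaining (C,D,E,F) ∈ {(0,0,0,1); (0,0,1,1); (0,1,0,1); (0,1,1,1)} — 4.
  B=0, A=1: a clause becomes empty — 0.
  B=0, A=0: remaining (C,D,E,F) ∈ {(0,0,1,0); (0,1,1,0)} — 2.
Total: 4 + 4 + 0 + 2 = 10.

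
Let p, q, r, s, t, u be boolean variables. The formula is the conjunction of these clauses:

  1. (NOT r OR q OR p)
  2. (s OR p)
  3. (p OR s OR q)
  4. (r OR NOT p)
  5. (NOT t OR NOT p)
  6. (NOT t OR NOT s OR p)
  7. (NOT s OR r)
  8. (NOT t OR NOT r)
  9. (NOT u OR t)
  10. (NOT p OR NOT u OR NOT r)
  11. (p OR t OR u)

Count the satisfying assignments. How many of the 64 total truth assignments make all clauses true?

Satisfying assignments:
  p=1 q=0 r=1 s=0 t=0 u=0
  p=1 q=0 r=1 s=1 t=0 u=0
  p=1 q=1 r=1 s=0 t=0 u=0
  p=1 q=1 r=1 s=1 t=0 u=0
That's 4 in total.

4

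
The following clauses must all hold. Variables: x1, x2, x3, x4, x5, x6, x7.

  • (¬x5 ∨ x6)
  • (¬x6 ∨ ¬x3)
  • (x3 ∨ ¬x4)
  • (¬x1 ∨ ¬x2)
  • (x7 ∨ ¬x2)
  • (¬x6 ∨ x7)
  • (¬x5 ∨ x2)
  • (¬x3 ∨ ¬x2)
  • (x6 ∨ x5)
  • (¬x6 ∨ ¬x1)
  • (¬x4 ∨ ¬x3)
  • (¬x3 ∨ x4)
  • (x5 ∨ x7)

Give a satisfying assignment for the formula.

x1=F, x2=T, x3=F, x4=F, x5=T, x6=T, x7=T

Check each clause:
  1. (x6 ∨ ¬x5) — x6 is true.
  2. (¬x6 ∨ ¬x3) — ¬x3 is true.
  3. (x3 ∨ ¬x4) — ¬x4 is true.
  4. (¬x1 ∨ ¬x2) — ¬x1 is true.
  5. (x7 ∨ ¬x2) — x7 is true.
  6. (x7 ∨ ¬x6) — x7 is true.
  7. (¬x5 ∨ x2) — x2 is true.
  8. (¬x3 ∨ ¬x2) — ¬x3 is true.
  9. (x6 ∨ x5) — x5 is true.
  10. (¬x1 ∨ ¬x6) — ¬x1 is true.
  11. (¬x4 ∨ ¬x3) — ¬x4 is true.
  12. (¬x3 ∨ x4) — ¬x3 is true.
  13. (x7 ∨ x5) — x5 is true.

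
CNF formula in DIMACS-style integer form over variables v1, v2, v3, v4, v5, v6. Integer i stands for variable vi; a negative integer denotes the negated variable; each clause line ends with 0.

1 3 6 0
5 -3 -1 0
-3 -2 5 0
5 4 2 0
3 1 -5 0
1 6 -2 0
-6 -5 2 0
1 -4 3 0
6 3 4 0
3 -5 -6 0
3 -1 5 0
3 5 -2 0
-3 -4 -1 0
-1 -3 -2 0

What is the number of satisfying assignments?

9

Split on v3, then v1.
  v3=T, v1=T: remaining (v2,v4,v5,v6) ∈ {(F,F,T,F)} — 1.
  v3=T, v1=F: 6 of the 16 assignments to (v2,v4,v5,v6) work.
  v3=F, v1=T: remaining (v2,v4,v5,v6) ∈ {(F,T,T,F); (T,T,T,F)} — 2.
  v3=F, v1=F: a clause becomes empty — 0.
Total: 1 + 6 + 2 + 0 = 9.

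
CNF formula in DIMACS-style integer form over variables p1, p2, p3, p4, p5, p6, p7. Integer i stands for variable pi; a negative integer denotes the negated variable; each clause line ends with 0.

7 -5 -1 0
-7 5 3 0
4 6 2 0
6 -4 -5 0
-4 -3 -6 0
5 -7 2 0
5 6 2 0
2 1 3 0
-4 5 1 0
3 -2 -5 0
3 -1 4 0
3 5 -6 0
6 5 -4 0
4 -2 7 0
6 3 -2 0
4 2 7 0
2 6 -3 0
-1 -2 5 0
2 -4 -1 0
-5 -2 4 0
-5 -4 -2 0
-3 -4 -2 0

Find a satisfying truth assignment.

p1 = F, p2 = T, p3 = T, p4 = F, p5 = F, p6 = F, p7 = T

Try p1 = False.
Try p2 = True.
Branch on p3: take p3 = True.
  then p4 is forced to False.
  then p7 is forced to True.
  then p5 is forced to False.
p6 is now unconstrained; take p6 = False.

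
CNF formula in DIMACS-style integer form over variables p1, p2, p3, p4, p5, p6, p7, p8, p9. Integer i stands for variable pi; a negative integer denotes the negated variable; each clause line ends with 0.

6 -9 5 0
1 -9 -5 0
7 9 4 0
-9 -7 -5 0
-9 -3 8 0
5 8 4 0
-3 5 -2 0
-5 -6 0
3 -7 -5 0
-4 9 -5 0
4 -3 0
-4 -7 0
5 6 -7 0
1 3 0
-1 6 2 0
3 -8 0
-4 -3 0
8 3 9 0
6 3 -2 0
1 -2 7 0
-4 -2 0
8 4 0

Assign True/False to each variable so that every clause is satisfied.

p1=True, p2=False, p3=False, p4=True, p5=False, p6=True, p7=False, p8=False, p9=True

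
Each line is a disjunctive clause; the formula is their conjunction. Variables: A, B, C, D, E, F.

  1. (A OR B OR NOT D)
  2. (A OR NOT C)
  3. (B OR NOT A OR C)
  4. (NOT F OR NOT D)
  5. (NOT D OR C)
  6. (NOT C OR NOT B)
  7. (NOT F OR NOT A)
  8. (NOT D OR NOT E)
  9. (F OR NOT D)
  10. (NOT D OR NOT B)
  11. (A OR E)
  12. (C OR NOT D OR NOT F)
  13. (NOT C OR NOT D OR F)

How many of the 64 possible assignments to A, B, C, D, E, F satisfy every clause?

The models are:
  A=F B=F C=F D=F E=T F=F
  A=F B=F C=F D=F E=T F=T
  A=F B=T C=F D=F E=T F=F
  A=F B=T C=F D=F E=T F=T
  A=T B=F C=T D=F E=F F=F
  A=T B=F C=T D=F E=T F=F
  A=T B=T C=F D=F E=F F=F
  A=T B=T C=F D=F E=T F=F
Count: 8.

8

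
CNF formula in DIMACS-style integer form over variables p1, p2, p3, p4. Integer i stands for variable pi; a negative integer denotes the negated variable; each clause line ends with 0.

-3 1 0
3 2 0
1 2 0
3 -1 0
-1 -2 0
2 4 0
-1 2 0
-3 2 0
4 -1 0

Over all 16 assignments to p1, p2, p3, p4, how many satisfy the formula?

2

Satisfying assignments:
  p1=F p2=T p3=F p4=F
  p1=F p2=T p3=F p4=T
Count: 2.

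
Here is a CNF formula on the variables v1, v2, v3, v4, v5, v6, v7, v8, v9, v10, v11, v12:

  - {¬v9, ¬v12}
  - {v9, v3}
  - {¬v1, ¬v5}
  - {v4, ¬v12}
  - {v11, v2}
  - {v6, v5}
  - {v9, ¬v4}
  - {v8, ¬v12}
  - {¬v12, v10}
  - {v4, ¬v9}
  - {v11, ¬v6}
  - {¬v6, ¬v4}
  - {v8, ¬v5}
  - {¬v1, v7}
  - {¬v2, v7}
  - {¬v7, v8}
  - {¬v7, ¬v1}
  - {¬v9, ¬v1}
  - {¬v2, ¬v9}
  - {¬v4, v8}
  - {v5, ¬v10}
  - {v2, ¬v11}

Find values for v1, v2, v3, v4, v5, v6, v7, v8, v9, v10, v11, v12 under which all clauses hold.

v1=False, v2=True, v3=True, v4=False, v5=True, v6=False, v7=True, v8=True, v9=False, v10=True, v11=True, v12=False

v1 occurs only negated in the remaining clauses — set v1 = False.
Pure literal: v3 appears only positively; assign v3 = True.
Try v2 = True.
  then v7 is forced to True.
  then v8 is forced to True.
  then v9 is forced to False.
  then v4 is forced to False.
  then v12 is forced to False.
Try v5 = True.
Branch on v6: take v6 = False.
v10, v11 are now unconstrained; take v10 = True, v11 = True.
Check each clause:
  1. {¬v12, ¬v9} — ¬v12 is true.
  2. {v9, v3} — v3 is true.
  3. {¬v1, ¬v5} — ¬v1 is true.
  4. {v4, ¬v12} — ¬v12 is true.
  5. {v11, v2} — v2 is true.
  6. {v6, v5} — v5 is true.
  7. {¬v4, v9} — ¬v4 is true.
  8. {v8, ¬v12} — v8 is true.
  9. {¬v12, v10} — v10 is true.
  10. {v4, ¬v9} — ¬v9 is true.
  11. {v11, ¬v6} — ¬v6 is true.
  12. {¬v4, ¬v6} — ¬v6 is true.
  13. {¬v5, v8} — v8 is true.
  14. {v7, ¬v1} — ¬v1 is true.
  15. {v7, ¬v2} — v7 is true.
  16. {v8, ¬v7} — v8 is true.
  17. {¬v7, ¬v1} — ¬v1 is true.
  18. {¬v1, ¬v9} — ¬v1 is true.
  19. {¬v9, ¬v2} — ¬v9 is true.
  20. {v8, ¬v4} — v8 is true.
  21. {v5, ¬v10} — v5 is true.
  22. {¬v11, v2} — v2 is true.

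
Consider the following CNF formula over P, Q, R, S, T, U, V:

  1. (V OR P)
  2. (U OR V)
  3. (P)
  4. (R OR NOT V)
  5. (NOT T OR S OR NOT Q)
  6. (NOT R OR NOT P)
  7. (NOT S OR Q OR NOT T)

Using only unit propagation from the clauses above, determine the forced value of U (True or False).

(P) is a unit clause: P = True.
(NOT R OR NOT P) with P = True leaves only NOT R, so R = False.
(R OR NOT V): since R = False, the clause reduces to (NOT V). V = False.
(U OR V): since V = False, the clause reduces to (U). U = True.

True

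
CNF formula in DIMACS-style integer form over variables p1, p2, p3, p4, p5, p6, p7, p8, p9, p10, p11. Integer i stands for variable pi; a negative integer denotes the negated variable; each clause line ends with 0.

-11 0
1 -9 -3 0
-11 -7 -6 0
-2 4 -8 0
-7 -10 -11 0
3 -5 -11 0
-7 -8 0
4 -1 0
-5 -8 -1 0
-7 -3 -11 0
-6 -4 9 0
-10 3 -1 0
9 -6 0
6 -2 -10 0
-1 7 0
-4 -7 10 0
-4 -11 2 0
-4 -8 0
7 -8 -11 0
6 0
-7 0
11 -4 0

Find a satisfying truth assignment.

p1=F  p2=F  p3=F  p4=F  p5=T  p6=T  p7=F  p8=T  p9=T  p10=T  p11=F

(~p11) is a unit clause, so p11 = False.
Unit propagation: (p6) forces p6 = True.
Unit propagation: (p9) forces p9 = True.
Unit propagation: (~p7) forces p7 = False.
Unit propagation: (~p1) forces p1 = False.
Unit propagation: (~p3) forces p3 = False.
(~p4) is a unit clause, so p4 = False.
Pure literal: p2 appears only negated; assign p2 = False.
p5, p8, p10 are now unconstrained; take p5 = True, p8 = True, p10 = True.
Every clause has at least one true literal under this assignment.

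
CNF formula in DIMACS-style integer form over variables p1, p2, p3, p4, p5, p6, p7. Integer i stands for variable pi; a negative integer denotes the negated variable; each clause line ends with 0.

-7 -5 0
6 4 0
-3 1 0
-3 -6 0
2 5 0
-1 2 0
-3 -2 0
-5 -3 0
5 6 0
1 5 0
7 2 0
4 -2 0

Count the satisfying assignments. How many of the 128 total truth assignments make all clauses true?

6

Satisfying assignments:
  p1=F p2=T p3=F p4=T p5=T p6=F p7=F
  p1=F p2=T p3=F p4=T p5=T p6=T p7=F
  p1=T p2=T p3=F p4=T p5=F p6=T p7=F
  p1=T p2=T p3=F p4=T p5=F p6=T p7=T
  p1=T p2=T p3=F p4=T p5=T p6=F p7=F
  p1=T p2=T p3=F p4=T p5=T p6=T p7=F
Count: 6.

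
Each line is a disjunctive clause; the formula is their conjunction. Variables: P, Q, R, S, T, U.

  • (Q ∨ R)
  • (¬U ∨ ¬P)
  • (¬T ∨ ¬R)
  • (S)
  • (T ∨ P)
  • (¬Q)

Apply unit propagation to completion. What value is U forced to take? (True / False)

False

(S) is a unit clause: S = True.
(¬Q) is a unit clause: Q = False.
In (R ∨ Q), Q is now false; R must hold, so R = True.
From (¬R ∨ ¬T) and R = True: T = False.
From (T ∨ P) and T = False: P = True.
(¬P ∨ ¬U) with P = True leaves only ¬U, so U = False.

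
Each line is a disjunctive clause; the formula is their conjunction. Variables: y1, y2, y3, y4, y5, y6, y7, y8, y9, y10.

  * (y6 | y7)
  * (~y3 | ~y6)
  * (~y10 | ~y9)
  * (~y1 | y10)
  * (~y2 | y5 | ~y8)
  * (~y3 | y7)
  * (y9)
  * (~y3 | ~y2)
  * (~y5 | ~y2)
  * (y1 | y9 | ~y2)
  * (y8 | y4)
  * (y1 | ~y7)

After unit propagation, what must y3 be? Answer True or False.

False

(y9) stands alone — y9 = True.
From (~y9 | ~y10) and y9 = True: y10 = False.
(y10 | ~y1) with y10 = False leaves only ~y1, so y1 = False.
(y1 | ~y7) with y1 = False leaves only ~y7, so y7 = False.
In (y7 | y6), y7 is now false; y6 must hold, so y6 = True.
From (~y3 | ~y6) and y6 = True: y3 = False.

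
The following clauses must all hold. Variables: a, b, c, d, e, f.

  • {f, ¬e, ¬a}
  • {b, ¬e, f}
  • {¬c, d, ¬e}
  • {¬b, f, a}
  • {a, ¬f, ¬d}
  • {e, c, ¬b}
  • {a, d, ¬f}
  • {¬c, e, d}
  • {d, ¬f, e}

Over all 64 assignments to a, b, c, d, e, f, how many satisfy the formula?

16

Case analysis on e and f:
  e=T, f=T: b free; 3 ways for (a,c,d) × 2^1 = 6.
  e=T, f=F: a clause becomes empty — 0.
  e=F, f=T: remaining (a,b,c,d) ∈ {(T,F,F,T); (T,F,T,T); (T,T,T,T)} — 3.
  e=F, f=F: 7 of the 16 assignments to (a,b,c,d) work.
Total: 6 + 0 + 3 + 7 = 16.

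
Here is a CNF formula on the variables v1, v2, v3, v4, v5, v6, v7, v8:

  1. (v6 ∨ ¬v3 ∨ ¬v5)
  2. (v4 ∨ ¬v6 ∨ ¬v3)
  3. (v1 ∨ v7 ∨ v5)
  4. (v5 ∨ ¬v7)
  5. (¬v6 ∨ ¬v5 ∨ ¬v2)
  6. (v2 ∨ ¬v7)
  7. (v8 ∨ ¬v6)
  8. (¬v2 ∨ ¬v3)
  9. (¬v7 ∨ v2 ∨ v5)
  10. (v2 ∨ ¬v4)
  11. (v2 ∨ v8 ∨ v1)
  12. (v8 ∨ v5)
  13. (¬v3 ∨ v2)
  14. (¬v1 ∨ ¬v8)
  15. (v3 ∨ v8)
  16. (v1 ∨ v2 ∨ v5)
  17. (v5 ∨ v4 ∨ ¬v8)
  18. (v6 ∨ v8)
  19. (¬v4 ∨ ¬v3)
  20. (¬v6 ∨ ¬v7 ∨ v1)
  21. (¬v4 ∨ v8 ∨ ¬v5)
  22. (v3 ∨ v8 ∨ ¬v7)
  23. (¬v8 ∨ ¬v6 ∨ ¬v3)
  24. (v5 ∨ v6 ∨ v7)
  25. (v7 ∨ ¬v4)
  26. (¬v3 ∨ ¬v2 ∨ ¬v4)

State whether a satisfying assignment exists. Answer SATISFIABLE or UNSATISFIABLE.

SATISFIABLE

Try v1 = False.
Try v2 = True.
  then v3 is forced to False.
  then v8 is forced to True.
The remaining clauses are satisfied by v4 = True, v5 = True, v6 = False, v7 = True.
Every clause has at least one true literal under this assignment.
So v1=False  v2=True  v3=False  v4=True  v5=True  v6=False  v7=True  v8=True is a satisfying assignment.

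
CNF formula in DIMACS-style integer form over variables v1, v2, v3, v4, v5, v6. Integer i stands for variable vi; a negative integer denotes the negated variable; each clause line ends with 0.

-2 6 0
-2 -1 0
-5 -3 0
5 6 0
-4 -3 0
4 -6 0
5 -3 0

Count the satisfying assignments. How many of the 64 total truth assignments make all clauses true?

Case analysis on v3 and v5:
  v3=T, v5=T: a clause becomes empty — 0.
  v3=T, v5=F: a clause becomes empty — 0.
  v3=F, v5=T: 7 of the 16 assignments to (v1,v2,v4,v6) work.
  v3=F, v5=F: remaining (v1,v2,v4,v6) ∈ {(F,F,T,T); (F,T,T,T); (T,F,T,T)} — 3.
Total: 0 + 0 + 7 + 3 = 10.

10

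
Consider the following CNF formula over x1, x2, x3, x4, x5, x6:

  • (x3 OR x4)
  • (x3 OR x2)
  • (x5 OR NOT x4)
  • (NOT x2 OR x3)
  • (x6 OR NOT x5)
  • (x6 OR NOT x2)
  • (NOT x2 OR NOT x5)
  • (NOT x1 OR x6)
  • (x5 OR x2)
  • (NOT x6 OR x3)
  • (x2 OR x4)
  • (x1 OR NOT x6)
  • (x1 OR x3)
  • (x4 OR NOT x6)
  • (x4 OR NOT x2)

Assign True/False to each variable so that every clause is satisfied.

x1 = 1, x2 = 0, x3 = 1, x4 = 1, x5 = 1, x6 = 1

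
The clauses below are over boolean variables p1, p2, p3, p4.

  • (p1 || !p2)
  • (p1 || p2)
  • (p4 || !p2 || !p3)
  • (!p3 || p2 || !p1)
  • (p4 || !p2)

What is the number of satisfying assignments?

4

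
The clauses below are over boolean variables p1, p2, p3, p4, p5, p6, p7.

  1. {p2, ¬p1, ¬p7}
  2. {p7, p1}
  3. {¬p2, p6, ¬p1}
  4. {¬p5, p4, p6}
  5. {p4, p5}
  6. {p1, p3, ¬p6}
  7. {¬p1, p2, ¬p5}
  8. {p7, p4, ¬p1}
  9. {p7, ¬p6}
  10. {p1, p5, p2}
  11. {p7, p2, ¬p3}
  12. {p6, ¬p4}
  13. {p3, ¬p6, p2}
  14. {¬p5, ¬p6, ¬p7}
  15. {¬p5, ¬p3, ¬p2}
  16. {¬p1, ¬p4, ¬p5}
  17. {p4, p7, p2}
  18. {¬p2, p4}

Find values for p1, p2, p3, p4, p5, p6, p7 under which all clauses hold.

p1=F, p2=T, p3=T, p4=T, p5=F, p6=T, p7=T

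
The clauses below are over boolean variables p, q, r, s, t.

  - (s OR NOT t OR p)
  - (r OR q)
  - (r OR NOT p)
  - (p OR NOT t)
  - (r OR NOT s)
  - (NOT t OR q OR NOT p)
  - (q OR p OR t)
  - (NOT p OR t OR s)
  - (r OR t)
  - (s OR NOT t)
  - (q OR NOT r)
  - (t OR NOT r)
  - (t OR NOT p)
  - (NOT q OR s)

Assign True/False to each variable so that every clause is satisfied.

p = True, q = True, r = True, s = True, t = True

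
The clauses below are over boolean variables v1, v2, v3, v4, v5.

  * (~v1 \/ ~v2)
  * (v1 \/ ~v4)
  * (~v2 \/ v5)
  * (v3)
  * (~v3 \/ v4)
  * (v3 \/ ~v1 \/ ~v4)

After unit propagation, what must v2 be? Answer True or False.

False

(v3) stands alone — v3 = True.
(v4 \/ ~v3) with v3 = True leaves only v4, so v4 = True.
(v1 \/ ~v4): since v4 = True, the clause reduces to (v1). v1 = True.
(~v1 \/ ~v2): since v1 = True, the clause reduces to (~v2). v2 = False.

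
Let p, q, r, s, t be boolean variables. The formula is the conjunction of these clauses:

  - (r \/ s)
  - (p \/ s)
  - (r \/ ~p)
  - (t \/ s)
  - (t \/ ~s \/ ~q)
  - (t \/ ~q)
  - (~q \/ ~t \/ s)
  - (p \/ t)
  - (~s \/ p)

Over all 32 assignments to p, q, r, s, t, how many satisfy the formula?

4

The models are:
  p=T q=F r=T s=F t=T
  p=T q=F r=T s=T t=F
  p=T q=F r=T s=T t=T
  p=T q=T r=T s=T t=T
Count: 4.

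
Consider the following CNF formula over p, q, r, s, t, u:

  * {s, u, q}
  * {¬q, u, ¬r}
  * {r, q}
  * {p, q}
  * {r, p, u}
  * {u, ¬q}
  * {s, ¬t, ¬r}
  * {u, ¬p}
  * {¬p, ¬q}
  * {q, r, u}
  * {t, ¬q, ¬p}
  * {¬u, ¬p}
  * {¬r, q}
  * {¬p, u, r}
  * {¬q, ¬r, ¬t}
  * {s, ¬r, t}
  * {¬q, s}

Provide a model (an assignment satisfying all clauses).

p=False, q=True, r=False, s=True, t=False, u=True

Pure literal: s appears only positively; assign s = True.
Set p = False and propagate.
  then q is forced to True.
  then u is forced to True.
Try r = False.
t is now unconstrained; take t = False.
Check each clause:
  1. {s, q, u} — q is true.
  2. {¬q, u, ¬r} — ¬r is true.
  3. {q, r} — q is true.
  4. {p, q} — q is true.
  5. {p, r, u} — u is true.
  6. {¬q, u} — u is true.
  7. {¬r, s, ¬t} — ¬t is true.
  8. {¬p, u} — u is true.
  9. {¬p, ¬q} — ¬p is true.
  10. {u, r, q} — q is true.
  11. {¬q, t, ¬p} — ¬p is true.
  12. {¬u, ¬p} — ¬p is true.
  13. {q, ¬r} — q is true.
  14. {u, ¬p, r} — ¬p is true.
  15. {¬t, ¬q, ¬r} — ¬t is true.
  16. {s, ¬r, t} — ¬r is true.
  17. {s, ¬q} — s is true.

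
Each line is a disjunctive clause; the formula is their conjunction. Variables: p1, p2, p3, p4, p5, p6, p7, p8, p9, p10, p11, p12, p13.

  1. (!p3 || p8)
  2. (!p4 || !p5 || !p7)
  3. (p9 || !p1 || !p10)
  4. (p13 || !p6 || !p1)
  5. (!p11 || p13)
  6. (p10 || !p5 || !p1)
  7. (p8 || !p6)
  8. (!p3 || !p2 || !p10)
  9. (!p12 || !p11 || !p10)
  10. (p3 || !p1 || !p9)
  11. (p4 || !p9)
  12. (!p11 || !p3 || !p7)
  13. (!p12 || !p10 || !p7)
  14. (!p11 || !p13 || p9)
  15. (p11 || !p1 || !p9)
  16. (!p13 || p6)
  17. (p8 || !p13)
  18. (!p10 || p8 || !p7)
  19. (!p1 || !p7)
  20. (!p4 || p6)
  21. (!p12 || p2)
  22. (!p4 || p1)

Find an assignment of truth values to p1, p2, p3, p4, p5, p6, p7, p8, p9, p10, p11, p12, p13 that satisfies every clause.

p8 occurs only positively in the remaining clauses — set p8 = True.
Pure literal: p12 appears only negated; assign p12 = False.
Try p1 = False.
  then p4 is forced to False.
  then p9 is forced to False.
Branch on p2: take p2 = False.
Branch on p3: take p3 = True.
For the remaining variables, p5 = True, p6 = False, p7 = True, p10 = False, p11 = False, p13 = False works.
Every clause has at least one true literal under this assignment.

p1=F, p2=F, p3=T, p4=F, p5=T, p6=F, p7=T, p8=T, p9=F, p10=F, p11=F, p12=F, p13=F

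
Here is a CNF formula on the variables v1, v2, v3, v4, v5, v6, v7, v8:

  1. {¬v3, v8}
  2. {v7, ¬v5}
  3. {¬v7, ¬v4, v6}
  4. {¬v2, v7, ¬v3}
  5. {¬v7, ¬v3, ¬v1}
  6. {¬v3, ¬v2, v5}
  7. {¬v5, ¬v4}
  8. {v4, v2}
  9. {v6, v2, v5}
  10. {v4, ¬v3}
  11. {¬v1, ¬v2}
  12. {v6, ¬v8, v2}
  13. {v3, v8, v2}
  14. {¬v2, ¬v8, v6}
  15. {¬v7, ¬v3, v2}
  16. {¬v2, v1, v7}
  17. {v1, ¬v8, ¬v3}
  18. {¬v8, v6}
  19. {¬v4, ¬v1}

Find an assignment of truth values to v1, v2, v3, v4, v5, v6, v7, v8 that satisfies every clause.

v6 occurs only positively in the remaining clauses — set v6 = True.
Set v1 = False and propagate.
Set v2 = True and propagate.
  then v7 is forced to True.
Set v3 = False and propagate.
The remaining clauses are satisfied by v4 = False, v5 = True, v8 = False.
Every clause has at least one true literal under this assignment.

v1=0, v2=1, v3=0, v4=0, v5=1, v6=1, v7=1, v8=0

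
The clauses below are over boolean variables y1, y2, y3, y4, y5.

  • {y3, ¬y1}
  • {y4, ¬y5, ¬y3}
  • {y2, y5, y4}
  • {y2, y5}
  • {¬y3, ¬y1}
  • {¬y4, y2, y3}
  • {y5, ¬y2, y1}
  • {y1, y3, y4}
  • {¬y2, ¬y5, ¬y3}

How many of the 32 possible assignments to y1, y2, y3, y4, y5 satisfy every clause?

2

The models are:
  y1=F y2=F y3=T y4=T y5=T
  y1=F y2=T y3=F y4=T y5=T
That's 2 in total.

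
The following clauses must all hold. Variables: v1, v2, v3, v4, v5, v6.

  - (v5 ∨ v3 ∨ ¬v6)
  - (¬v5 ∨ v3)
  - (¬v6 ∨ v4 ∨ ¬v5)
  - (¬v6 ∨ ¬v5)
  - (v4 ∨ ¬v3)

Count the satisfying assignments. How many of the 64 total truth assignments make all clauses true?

20

Split on v5, then v3.
  v5=1, v3=1: remaining (v1,v2,v4,v6) ∈ {(0,0,1,0); (0,1,1,0); (1,0,1,0); (1,1,1,0)} — 4.
  v5=1, v3=0: a clause becomes empty — 0.
  v5=0, v3=1: forces v4=1; v1, v2, v6 free → 2^3 = 8.
  v5=0, v3=0: forces v6=0; v1, v2, v4 free → 2^3 = 8.
Total: 4 + 0 + 8 + 8 = 20.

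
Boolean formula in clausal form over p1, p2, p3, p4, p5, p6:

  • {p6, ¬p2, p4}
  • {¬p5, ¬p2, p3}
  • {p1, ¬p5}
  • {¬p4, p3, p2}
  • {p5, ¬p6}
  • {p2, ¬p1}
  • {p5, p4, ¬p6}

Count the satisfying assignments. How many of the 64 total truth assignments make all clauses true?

10

Case analysis on p2 and p5:
  p2=1, p5=1: remaining (p1,p3,p4,p6) ∈ {(1,1,0,1); (1,1,1,0); (1,1,1,1)} — 3.
  p2=1, p5=0: remaining (p1,p3,p4,p6) ∈ {(0,0,1,0); (0,1,1,0); (1,0,1,0); (1,1,1,0)} — 4.
  p2=0, p5=1: a clause becomes empty — 0.
  p2=0, p5=0: remaining (p1,p3,p4,p6) ∈ {(0,0,0,0); (0,1,0,0); (0,1,1,0)} — 3.
Total: 3 + 4 + 0 + 3 = 10.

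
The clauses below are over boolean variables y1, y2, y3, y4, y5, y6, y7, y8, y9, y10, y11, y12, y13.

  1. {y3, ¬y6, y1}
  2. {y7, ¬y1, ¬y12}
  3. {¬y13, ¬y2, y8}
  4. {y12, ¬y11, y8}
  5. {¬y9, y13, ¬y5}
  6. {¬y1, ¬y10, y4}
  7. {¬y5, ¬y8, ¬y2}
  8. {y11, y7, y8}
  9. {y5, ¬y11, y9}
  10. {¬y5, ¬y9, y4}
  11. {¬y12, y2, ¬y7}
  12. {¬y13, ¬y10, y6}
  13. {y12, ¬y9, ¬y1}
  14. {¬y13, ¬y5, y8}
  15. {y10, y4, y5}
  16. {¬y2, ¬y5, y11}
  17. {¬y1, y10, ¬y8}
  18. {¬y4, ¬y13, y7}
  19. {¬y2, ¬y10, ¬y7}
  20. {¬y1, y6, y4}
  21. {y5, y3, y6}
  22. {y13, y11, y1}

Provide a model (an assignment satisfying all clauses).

y1 = F, y2 = F, y3 = T, y4 = F, y5 = T, y6 = F, y7 = T, y8 = T, y9 = F, y10 = F, y11 = T, y12 = F, y13 = T

Pure literal: y3 appears only positively; assign y3 = True.
Try y1 = False.
Branch on y2: take y2 = False.
Try y4 = False.
The remaining clauses are satisfied by y5 = True, y6 = False, y7 = True, y8 = True, y9 = False, y10 = False, y11 = True, y12 = False, y13 = True.
Check each clause:
  1. {¬y6, y1, y3} — ¬y6 is true.
  2. {¬y1, y7, ¬y12} — ¬y12 is true.
  3. {y8, ¬y2, ¬y13} — y8 is true.
  4. {y12, ¬y11, y8} — y8 is true.
  5. {¬y9, ¬y5, y13} — y13 is true.
  6. {¬y1, ¬y10, y4} — ¬y1 is true.
  7. {¬y5, ¬y2, ¬y8} — ¬y2 is true.
  8. {y8, y7, y11} — y8 is true.
  9. {y5, y9, ¬y11} — y5 is true.
  10. {¬y9, y4, ¬y5} — ¬y9 is true.
  11. {¬y12, y2, ¬y7} — ¬y12 is true.
  12. {y6, ¬y10, ¬y13} — ¬y10 is true.
  13. {¬y9, ¬y1, y12} — ¬y1 is true.
  14. {¬y5, ¬y13, y8} — y8 is true.
  15. {y10, y5, y4} — y5 is true.
  16. {¬y5, y11, ¬y2} — y11 is true.
  17. {¬y8, y10, ¬y1} — ¬y1 is true.
  18. {¬y4, ¬y13, y7} — ¬y4 is true.
  19. {¬y7, ¬y10, ¬y2} — ¬y2 is true.
  20. {y4, ¬y1, y6} — ¬y1 is true.
  21. {y3, y5, y6} — y3 is true.
  22. {y1, y11, y13} — y11 is true.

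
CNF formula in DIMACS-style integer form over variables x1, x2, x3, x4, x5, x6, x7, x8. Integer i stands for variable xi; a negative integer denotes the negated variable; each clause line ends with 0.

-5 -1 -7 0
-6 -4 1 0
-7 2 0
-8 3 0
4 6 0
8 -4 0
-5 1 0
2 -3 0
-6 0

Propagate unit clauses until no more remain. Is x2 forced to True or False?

(NOT x6) stands alone — x6 = False.
From (x6 OR x4) and x6 = False: x4 = True.
In (NOT x4 OR x8), NOT x4 is now false; x8 must hold, so x8 = True.
From (x3 OR NOT x8) and x8 = True: x3 = True.
In (NOT x3 OR x2), NOT x3 is now false; x2 must hold, so x2 = True.

True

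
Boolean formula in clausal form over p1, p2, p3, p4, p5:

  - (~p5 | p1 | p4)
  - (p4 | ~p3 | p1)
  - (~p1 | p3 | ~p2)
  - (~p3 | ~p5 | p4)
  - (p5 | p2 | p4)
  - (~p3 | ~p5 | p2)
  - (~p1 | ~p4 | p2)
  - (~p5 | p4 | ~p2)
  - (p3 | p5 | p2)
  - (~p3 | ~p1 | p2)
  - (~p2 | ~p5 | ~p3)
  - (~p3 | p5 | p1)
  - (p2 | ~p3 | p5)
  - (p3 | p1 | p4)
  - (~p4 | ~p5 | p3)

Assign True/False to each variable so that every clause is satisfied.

p1 = T, p2 = T, p3 = T, p4 = F, p5 = F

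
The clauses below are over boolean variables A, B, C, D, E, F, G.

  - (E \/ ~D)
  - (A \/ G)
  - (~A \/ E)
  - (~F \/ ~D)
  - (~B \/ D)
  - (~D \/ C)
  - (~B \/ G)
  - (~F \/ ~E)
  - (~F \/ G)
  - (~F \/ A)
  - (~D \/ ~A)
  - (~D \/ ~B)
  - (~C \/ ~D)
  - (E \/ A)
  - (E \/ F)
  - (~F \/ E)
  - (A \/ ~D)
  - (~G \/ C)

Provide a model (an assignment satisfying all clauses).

A=True, B=False, C=True, D=False, E=True, F=False, G=False

Pure literal: B appears only negated; assign B = False.
Branch on A: take A = True.
  then E is forced to True.
  then F is forced to False.
  then D is forced to False.
Try C = True.
G is now unconstrained; take G = False.
Every clause has at least one true literal under this assignment.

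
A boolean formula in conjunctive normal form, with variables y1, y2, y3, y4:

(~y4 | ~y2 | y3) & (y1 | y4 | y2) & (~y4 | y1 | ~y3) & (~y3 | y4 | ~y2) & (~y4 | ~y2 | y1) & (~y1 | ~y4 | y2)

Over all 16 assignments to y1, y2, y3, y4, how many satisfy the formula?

6

Satisfying assignments:
  y1=0 y2=0 y3=0 y4=1
  y1=0 y2=1 y3=0 y4=0
  y1=1 y2=0 y3=0 y4=0
  y1=1 y2=0 y3=1 y4=0
  y1=1 y2=1 y3=0 y4=0
  y1=1 y2=1 y3=1 y4=1
That's 6 in total.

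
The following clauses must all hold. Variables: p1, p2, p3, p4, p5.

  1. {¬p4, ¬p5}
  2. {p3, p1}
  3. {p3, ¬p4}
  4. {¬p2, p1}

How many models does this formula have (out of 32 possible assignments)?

13

Split on p1, then p3.
  p1=T, p3=T: p2 free; 3 ways for (p4,p5) × 2^1 = 6.
  p1=T, p3=F: remaining (p2,p4,p5) ∈ {(F,F,F); (F,F,T); (T,F,F); (T,F,T)} — 4.
  p1=F, p3=T: remaining (p2,p4,p5) ∈ {(F,F,F); (F,F,T); (F,T,F)} — 3.
  p1=F, p3=F: a clause becomes empty — 0.
Total: 6 + 4 + 3 + 0 = 13.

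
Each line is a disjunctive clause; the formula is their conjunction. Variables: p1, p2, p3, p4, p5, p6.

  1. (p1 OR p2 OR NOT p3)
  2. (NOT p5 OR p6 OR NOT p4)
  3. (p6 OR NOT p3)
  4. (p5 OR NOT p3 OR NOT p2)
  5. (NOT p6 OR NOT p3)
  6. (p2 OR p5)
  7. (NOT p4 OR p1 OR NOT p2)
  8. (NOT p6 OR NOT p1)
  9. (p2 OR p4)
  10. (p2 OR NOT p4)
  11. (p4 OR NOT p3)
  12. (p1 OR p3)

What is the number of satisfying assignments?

3

Satisfying assignments:
  p1=T p2=T p3=F p4=F p5=F p6=F
  p1=T p2=T p3=F p4=F p5=T p6=F
  p1=T p2=T p3=F p4=T p5=F p6=F
Count: 3.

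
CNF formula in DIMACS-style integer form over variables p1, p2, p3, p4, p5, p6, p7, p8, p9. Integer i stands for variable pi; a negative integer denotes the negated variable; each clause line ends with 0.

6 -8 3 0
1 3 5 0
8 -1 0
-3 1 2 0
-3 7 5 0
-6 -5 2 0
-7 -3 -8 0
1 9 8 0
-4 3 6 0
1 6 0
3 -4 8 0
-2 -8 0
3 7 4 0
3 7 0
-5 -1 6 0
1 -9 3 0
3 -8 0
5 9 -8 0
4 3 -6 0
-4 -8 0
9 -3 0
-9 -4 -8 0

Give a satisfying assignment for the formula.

p1 = False, p2 = True, p3 = True, p4 = False, p5 = True, p6 = True, p7 = True, p8 = False, p9 = True

Check each clause:
  1. (~p8 | p6 | p3) — ~p8 is true.
  2. (p3 | p1 | p5) — p3 is true.
  3. (~p1 | p8) — ~p1 is true.
  4. (~p3 | p1 | p2) — p2 is true.
  5. (p7 | p5 | ~p3) — p5 is true.
  6. (~p5 | p2 | ~p6) — p2 is true.
  7. (~p3 | ~p8 | ~p7) — ~p8 is true.
  8. (p8 | p9 | p1) — p9 is true.
  9. (~p4 | p6 | p3) — p3 is true.
  10. (p6 | p1) — p6 is true.
  11. (~p4 | p8 | p3) — p3 is true.
  12. (~p8 | ~p2) — ~p8 is true.
  13. (p3 | p7 | p4) — p3 is true.
  14. (p7 | p3) — p3 is true.
  15. (~p5 | ~p1 | p6) — ~p1 is true.
  16. (p3 | ~p9 | p1) — p3 is true.
  17. (~p8 | p3) — ~p8 is true.
  18. (p5 | ~p8 | p9) — ~p8 is true.
  19. (p4 | p3 | ~p6) — p3 is true.
  20. (~p8 | ~p4) — ~p8 is true.
  21. (p9 | ~p3) — p9 is true.
  22. (~p8 | ~p4 | ~p9) — ~p8 is true.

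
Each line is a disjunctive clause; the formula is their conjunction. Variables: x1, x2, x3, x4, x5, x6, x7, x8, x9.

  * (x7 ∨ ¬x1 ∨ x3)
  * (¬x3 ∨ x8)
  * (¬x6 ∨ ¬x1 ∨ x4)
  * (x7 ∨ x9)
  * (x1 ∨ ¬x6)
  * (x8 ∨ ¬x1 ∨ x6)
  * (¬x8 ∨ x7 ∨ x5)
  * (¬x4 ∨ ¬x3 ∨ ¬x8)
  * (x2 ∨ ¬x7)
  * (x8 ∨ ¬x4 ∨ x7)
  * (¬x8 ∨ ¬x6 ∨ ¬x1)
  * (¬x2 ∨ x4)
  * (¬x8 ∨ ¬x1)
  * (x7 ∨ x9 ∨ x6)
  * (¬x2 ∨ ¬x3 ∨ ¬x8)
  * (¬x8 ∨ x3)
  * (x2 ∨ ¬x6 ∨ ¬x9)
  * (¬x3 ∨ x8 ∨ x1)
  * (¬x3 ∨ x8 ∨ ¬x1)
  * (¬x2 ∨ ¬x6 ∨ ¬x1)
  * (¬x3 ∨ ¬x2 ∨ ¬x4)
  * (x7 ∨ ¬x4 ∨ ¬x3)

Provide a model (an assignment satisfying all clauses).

x1=F, x2=T, x3=F, x4=T, x5=T, x6=F, x7=T, x8=F, x9=F

Pure literal: x5 appears only positively; assign x5 = True.
Branch on x1: take x1 = False.
  then x6 is forced to False.
Branch on x2: take x2 = True.
  then x4 is forced to True.
  then x3 is forced to False.
  then x8 is forced to False.
  then x7 is forced to True.
x9 is now unconstrained; take x9 = False.
Check each clause:
  1. (x3 ∨ ¬x1 ∨ x7) — ¬x1 is true.
  2. (x8 ∨ ¬x3) — ¬x3 is true.
  3. (x4 ∨ ¬x6 ∨ ¬x1) — ¬x6 is true.
  4. (x9 ∨ x7) — x7 is true.
  5. (x1 ∨ ¬x6) — ¬x6 is true.
  6. (x6 ∨ ¬x1 ∨ x8) — ¬x1 is true.
  7. (x5 ∨ x7 ∨ ¬x8) — ¬x8 is true.
  8. (¬x3 ∨ ¬x4 ∨ ¬x8) — ¬x8 is true.
  9. (x2 ∨ ¬x7) — x2 is true.
  10. (x8 ∨ x7 ∨ ¬x4) — x7 is true.
  11. (¬x1 ∨ ¬x8 ∨ ¬x6) — ¬x8 is true.
  12. (x4 ∨ ¬x2) — x4 is true.
  13. (¬x8 ∨ ¬x1) — ¬x8 is true.
  14. (x9 ∨ x6 ∨ x7) — x7 is true.
  15. (¬x3 ∨ ¬x8 ∨ ¬x2) — ¬x8 is true.
  16. (x3 ∨ ¬x8) — ¬x8 is true.
  17. (x2 ∨ ¬x9 ∨ ¬x6) — ¬x6 is true.
  18. (x1 ∨ x8 ∨ ¬x3) — ¬x3 is true.
  19. (x8 ∨ ¬x3 ∨ ¬x1) — ¬x3 is true.
  20. (¬x2 ∨ ¬x6 ∨ ¬x1) — ¬x6 is true.
  21. (¬x3 ∨ ¬x2 ∨ ¬x4) — ¬x3 is true.
  22. (¬x4 ∨ ¬x3 ∨ x7) — ¬x3 is true.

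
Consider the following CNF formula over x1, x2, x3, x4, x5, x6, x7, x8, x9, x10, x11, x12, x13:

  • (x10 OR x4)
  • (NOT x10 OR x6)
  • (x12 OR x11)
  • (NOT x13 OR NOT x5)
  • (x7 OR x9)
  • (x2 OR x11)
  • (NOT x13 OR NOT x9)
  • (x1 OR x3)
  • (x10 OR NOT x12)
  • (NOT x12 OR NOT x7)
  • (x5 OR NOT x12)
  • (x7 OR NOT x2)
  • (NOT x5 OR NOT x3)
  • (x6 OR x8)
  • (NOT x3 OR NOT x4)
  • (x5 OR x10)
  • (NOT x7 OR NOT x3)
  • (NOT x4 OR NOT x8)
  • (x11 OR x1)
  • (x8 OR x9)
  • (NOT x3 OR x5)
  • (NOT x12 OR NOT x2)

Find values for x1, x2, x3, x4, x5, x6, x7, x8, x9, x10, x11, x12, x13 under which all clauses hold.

x1=T, x2=F, x3=F, x4=F, x5=F, x6=T, x7=F, x8=T, x9=T, x10=T, x11=T, x12=F, x13=F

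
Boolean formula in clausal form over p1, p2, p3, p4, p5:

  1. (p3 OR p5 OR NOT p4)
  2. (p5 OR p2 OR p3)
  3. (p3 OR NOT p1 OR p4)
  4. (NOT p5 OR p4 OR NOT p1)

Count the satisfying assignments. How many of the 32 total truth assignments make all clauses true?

21

Case analysis on p3 and p4:
  p3=1, p4=1: p1, p2, p5 free → 2^3 = 8.
  p3=1, p4=0: p2 free; 3 ways for (p1,p5) × 2^1 = 6.
  p3=0, p4=1: remaining (p1,p2,p5) ∈ {(0,0,1); (0,1,1); (1,0,1); (1,1,1)} — 4.
  p3=0, p4=0: remaining (p1,p2,p5) ∈ {(0,0,1); (0,1,0); (0,1,1)} — 3.
Total: 8 + 6 + 4 + 3 = 21.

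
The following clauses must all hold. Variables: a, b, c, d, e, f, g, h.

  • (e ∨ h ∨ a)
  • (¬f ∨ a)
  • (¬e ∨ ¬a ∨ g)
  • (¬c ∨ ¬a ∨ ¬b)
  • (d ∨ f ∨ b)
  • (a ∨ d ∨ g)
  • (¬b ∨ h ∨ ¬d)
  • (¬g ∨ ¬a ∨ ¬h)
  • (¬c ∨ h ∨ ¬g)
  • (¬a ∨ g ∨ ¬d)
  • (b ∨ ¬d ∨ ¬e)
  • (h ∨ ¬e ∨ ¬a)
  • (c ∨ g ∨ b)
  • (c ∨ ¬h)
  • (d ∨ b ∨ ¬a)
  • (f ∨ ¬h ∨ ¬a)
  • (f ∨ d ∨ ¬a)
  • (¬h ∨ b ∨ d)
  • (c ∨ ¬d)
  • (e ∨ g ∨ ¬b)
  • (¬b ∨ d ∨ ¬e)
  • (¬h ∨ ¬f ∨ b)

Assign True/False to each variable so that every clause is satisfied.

a = False, b = True, c = True, d = False, e = False, f = False, g = True, h = True

Check each clause:
  1. (a ∨ e ∨ h) — h is true.
  2. (a ∨ ¬f) — ¬f is true.
  3. (¬e ∨ ¬a ∨ g) — ¬e is true.
  4. (¬a ∨ ¬c ∨ ¬b) — ¬a is true.
  5. (f ∨ b ∨ d) — b is true.
  6. (d ∨ g ∨ a) — g is true.
  7. (h ∨ ¬b ∨ ¬d) — h is true.
  8. (¬g ∨ ¬h ∨ ¬a) — ¬a is true.
  9. (¬c ∨ h ∨ ¬g) — h is true.
  10. (¬d ∨ ¬a ∨ g) — ¬d is true.
  11. (b ∨ ¬d ∨ ¬e) — b is true.
  12. (h ∨ ¬e ∨ ¬a) — h is true.
  13. (b ∨ c ∨ g) — b is true.
  14. (c ∨ ¬h) — c is true.
  15. (d ∨ ¬a ∨ b) — b is true.
  16. (¬h ∨ ¬a ∨ f) — ¬a is true.
  17. (f ∨ d ∨ ¬a) — ¬a is true.
  18. (¬h ∨ b ∨ d) — b is true.
  19. (c ∨ ¬d) — c is true.
  20. (¬b ∨ e ∨ g) — g is true.
  21. (¬e ∨ d ∨ ¬b) — ¬e is true.
  22. (¬f ∨ b ∨ ¬h) — ¬f is true.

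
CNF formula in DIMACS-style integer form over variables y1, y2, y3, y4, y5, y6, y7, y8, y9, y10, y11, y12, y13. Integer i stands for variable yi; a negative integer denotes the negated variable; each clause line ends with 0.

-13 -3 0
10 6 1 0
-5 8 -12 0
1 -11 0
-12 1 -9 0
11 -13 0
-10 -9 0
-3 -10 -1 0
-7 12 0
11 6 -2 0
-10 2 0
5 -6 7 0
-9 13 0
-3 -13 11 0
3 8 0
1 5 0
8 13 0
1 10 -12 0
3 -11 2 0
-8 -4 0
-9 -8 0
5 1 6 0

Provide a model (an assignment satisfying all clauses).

y1 = T  y2 = T  y3 = F  y4 = F  y5 = F  y6 = F  y7 = F  y8 = T  y9 = F  y10 = T  y11 = T  y12 = T  y13 = T

Check each clause:
  1. {¬y3, ¬y13} — ¬y3 is true.
  2. {y1, y10, y6} — y1 is true.
  3. {¬y12, y8, ¬y5} — y8 is true.
  4. {y1, ¬y11} — y1 is true.
  5. {y1, ¬y12, ¬y9} — y1 is true.
  6. {y11, ¬y13} — y11 is true.
  7. {¬y10, ¬y9} — ¬y9 is true.
  8. {¬y1, ¬y10, ¬y3} — ¬y3 is true.
  9. {y12, ¬y7} — ¬y7 is true.
  10. {¬y2, y11, y6} — y11 is true.
  11. {¬y10, y2} — y2 is true.
  12. {y5, ¬y6, y7} — ¬y6 is true.
  13. {¬y9, y13} — y13 is true.
  14. {¬y13, ¬y3, y11} — y11 is true.
  15. {y3, y8} — y8 is true.
  16. {y1, y5} — y1 is true.
  17. {y13, y8} — y8 is true.
  18. {¬y12, y1, y10} — y1 is true.
  19. {y3, ¬y11, y2} — y2 is true.
  20. {¬y8, ¬y4} — ¬y4 is true.
  21. {¬y9, ¬y8} — ¬y9 is true.
  22. {y5, y6, y1} — y1 is true.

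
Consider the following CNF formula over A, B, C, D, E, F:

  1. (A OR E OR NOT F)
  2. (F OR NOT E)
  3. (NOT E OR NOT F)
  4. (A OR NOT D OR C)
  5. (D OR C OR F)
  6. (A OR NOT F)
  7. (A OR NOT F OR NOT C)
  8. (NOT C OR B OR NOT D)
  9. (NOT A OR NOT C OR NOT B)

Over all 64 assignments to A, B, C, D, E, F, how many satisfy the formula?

Case analysis on F and A:
  F=1, A=1: 5 of the 16 assignments to (B,C,D,E) work.
  F=1, A=0: a clause becomes empty — 0.
  F=0, A=1: remaining (B,C,D,E) ∈ {(0,0,1,0); (0,1,0,0); (1,0,1,0)} — 3.
  F=0, A=0: remaining (B,C,D,E) ∈ {(0,1,0,0); (1,1,0,0); (1,1,1,0)} — 3.
Total: 5 + 0 + 3 + 3 = 11.

11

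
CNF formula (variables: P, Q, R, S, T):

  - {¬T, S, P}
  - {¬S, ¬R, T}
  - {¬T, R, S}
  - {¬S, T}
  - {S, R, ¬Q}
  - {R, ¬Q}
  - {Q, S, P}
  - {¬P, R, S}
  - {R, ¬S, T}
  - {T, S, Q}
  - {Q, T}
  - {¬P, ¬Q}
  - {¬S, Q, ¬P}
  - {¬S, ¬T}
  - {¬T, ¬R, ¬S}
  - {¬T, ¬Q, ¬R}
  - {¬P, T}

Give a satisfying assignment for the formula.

Branch on P: take P = False.
The remaining clauses are satisfied by Q = True, R = True, S = False, T = False.

P = F, Q = T, R = T, S = F, T = F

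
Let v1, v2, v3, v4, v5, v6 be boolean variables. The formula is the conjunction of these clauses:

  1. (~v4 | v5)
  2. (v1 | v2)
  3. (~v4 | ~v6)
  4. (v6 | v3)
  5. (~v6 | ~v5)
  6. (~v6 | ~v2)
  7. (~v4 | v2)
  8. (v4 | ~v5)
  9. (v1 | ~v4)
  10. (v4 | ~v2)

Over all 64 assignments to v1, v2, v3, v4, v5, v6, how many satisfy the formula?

4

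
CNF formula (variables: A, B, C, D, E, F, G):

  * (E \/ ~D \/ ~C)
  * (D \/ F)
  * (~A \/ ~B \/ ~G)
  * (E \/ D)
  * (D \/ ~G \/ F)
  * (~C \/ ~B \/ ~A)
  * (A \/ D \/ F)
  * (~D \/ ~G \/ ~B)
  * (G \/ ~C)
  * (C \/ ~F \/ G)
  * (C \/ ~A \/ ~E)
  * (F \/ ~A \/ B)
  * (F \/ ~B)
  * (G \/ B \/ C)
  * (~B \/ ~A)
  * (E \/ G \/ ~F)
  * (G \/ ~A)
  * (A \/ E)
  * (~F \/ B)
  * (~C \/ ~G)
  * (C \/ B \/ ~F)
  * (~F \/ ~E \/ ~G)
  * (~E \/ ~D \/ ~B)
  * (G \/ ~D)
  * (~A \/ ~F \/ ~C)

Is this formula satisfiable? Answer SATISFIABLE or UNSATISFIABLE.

Set A = False and propagate.
  then E is forced to True.
For the remaining variables, B = False, C = False, D = True, F = False, G = True works.
So A=0, B=0, C=0, D=1, E=1, F=0, G=1 is a satisfying assignment.

SATISFIABLE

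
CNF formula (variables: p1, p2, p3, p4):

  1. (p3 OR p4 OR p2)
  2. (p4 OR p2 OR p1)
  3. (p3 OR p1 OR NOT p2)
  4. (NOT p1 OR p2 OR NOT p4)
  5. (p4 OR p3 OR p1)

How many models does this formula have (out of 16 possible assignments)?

9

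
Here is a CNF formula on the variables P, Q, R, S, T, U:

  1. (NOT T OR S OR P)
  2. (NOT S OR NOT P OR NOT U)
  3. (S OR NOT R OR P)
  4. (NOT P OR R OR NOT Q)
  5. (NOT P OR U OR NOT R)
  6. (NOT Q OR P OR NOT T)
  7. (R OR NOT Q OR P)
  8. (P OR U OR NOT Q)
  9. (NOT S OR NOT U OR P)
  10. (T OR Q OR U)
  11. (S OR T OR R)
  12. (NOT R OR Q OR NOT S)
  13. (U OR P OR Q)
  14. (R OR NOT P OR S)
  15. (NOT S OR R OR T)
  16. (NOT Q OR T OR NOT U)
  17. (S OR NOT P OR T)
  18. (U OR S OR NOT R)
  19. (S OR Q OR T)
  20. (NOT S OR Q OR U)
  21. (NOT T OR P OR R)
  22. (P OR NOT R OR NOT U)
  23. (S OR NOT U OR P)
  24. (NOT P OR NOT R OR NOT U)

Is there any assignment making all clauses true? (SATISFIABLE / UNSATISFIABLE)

UNSATISFIABLE

P = True:
  S = True:
    propagation gives U=False, R=False, Q=False; an empty clause results — contradiction.
  S = False:
    propagation gives R=True, U=True; an empty clause results — contradiction.
P = False:
  S = True:
    propagation gives U=False, Q=False; an empty clause results — contradiction.
  S = False:
    propagation gives T=False, R=False; an empty clause results — contradiction.
Every branch closes, so no satisfying assignment exists.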